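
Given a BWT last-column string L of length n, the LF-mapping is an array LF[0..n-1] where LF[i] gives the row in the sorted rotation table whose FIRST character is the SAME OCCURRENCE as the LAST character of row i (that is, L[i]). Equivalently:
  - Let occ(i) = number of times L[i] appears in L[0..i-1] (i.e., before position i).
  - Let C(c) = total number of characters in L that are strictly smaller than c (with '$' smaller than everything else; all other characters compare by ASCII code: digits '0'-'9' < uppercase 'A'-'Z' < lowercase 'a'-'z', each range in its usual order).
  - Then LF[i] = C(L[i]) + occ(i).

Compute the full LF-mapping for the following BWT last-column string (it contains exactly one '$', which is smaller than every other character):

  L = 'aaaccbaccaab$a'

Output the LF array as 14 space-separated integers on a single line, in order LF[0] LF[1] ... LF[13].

Char counts: '$':1, 'a':7, 'b':2, 'c':4
C (first-col start): C('$')=0, C('a')=1, C('b')=8, C('c')=10
L[0]='a': occ=0, LF[0]=C('a')+0=1+0=1
L[1]='a': occ=1, LF[1]=C('a')+1=1+1=2
L[2]='a': occ=2, LF[2]=C('a')+2=1+2=3
L[3]='c': occ=0, LF[3]=C('c')+0=10+0=10
L[4]='c': occ=1, LF[4]=C('c')+1=10+1=11
L[5]='b': occ=0, LF[5]=C('b')+0=8+0=8
L[6]='a': occ=3, LF[6]=C('a')+3=1+3=4
L[7]='c': occ=2, LF[7]=C('c')+2=10+2=12
L[8]='c': occ=3, LF[8]=C('c')+3=10+3=13
L[9]='a': occ=4, LF[9]=C('a')+4=1+4=5
L[10]='a': occ=5, LF[10]=C('a')+5=1+5=6
L[11]='b': occ=1, LF[11]=C('b')+1=8+1=9
L[12]='$': occ=0, LF[12]=C('$')+0=0+0=0
L[13]='a': occ=6, LF[13]=C('a')+6=1+6=7

Answer: 1 2 3 10 11 8 4 12 13 5 6 9 0 7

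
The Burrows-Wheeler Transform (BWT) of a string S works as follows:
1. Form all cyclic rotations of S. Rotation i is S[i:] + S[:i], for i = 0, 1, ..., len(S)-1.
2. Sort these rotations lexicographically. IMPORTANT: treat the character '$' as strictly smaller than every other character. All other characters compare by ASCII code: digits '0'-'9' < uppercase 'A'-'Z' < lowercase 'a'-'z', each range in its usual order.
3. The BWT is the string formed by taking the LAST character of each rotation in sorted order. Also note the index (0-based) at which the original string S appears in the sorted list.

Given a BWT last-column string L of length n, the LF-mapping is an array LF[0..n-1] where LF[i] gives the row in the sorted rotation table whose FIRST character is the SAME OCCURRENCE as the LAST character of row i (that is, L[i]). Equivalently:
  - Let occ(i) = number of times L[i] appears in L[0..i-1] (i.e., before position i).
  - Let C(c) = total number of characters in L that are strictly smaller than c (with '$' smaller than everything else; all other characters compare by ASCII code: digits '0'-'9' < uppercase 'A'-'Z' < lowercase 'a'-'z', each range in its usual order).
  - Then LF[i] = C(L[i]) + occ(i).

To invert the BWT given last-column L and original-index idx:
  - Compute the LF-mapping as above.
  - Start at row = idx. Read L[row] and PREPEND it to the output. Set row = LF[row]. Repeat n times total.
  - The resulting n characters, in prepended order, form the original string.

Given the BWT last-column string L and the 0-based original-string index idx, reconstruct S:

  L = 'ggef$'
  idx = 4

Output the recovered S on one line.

LF mapping: 3 4 1 2 0
Walk LF starting at row 4, prepending L[row]:
  step 1: row=4, L[4]='$', prepend. Next row=LF[4]=0
  step 2: row=0, L[0]='g', prepend. Next row=LF[0]=3
  step 3: row=3, L[3]='f', prepend. Next row=LF[3]=2
  step 4: row=2, L[2]='e', prepend. Next row=LF[2]=1
  step 5: row=1, L[1]='g', prepend. Next row=LF[1]=4
Reversed output: gefg$

Answer: gefg$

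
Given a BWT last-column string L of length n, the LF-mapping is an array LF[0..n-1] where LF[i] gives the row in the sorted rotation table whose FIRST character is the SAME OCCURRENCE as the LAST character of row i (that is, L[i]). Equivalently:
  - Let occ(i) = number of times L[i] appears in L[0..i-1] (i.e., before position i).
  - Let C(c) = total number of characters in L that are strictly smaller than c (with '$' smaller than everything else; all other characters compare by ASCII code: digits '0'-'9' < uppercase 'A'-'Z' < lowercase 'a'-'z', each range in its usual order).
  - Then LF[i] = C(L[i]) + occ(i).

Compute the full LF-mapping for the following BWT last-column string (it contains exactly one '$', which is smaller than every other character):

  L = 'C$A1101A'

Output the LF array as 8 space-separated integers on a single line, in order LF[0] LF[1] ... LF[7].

Answer: 7 0 5 2 3 1 4 6

Derivation:
Char counts: '$':1, '0':1, '1':3, 'A':2, 'C':1
C (first-col start): C('$')=0, C('0')=1, C('1')=2, C('A')=5, C('C')=7
L[0]='C': occ=0, LF[0]=C('C')+0=7+0=7
L[1]='$': occ=0, LF[1]=C('$')+0=0+0=0
L[2]='A': occ=0, LF[2]=C('A')+0=5+0=5
L[3]='1': occ=0, LF[3]=C('1')+0=2+0=2
L[4]='1': occ=1, LF[4]=C('1')+1=2+1=3
L[5]='0': occ=0, LF[5]=C('0')+0=1+0=1
L[6]='1': occ=2, LF[6]=C('1')+2=2+2=4
L[7]='A': occ=1, LF[7]=C('A')+1=5+1=6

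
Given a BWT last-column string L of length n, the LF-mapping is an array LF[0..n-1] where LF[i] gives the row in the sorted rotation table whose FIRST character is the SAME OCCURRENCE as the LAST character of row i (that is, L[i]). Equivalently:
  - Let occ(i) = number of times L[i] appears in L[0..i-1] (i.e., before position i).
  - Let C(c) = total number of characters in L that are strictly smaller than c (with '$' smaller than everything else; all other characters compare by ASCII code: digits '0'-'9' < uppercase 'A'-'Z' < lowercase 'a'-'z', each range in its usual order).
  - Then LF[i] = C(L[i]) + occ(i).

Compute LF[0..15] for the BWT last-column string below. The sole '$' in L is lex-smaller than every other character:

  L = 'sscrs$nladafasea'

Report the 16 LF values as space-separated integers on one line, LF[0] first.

Char counts: '$':1, 'a':4, 'c':1, 'd':1, 'e':1, 'f':1, 'l':1, 'n':1, 'r':1, 's':4
C (first-col start): C('$')=0, C('a')=1, C('c')=5, C('d')=6, C('e')=7, C('f')=8, C('l')=9, C('n')=10, C('r')=11, C('s')=12
L[0]='s': occ=0, LF[0]=C('s')+0=12+0=12
L[1]='s': occ=1, LF[1]=C('s')+1=12+1=13
L[2]='c': occ=0, LF[2]=C('c')+0=5+0=5
L[3]='r': occ=0, LF[3]=C('r')+0=11+0=11
L[4]='s': occ=2, LF[4]=C('s')+2=12+2=14
L[5]='$': occ=0, LF[5]=C('$')+0=0+0=0
L[6]='n': occ=0, LF[6]=C('n')+0=10+0=10
L[7]='l': occ=0, LF[7]=C('l')+0=9+0=9
L[8]='a': occ=0, LF[8]=C('a')+0=1+0=1
L[9]='d': occ=0, LF[9]=C('d')+0=6+0=6
L[10]='a': occ=1, LF[10]=C('a')+1=1+1=2
L[11]='f': occ=0, LF[11]=C('f')+0=8+0=8
L[12]='a': occ=2, LF[12]=C('a')+2=1+2=3
L[13]='s': occ=3, LF[13]=C('s')+3=12+3=15
L[14]='e': occ=0, LF[14]=C('e')+0=7+0=7
L[15]='a': occ=3, LF[15]=C('a')+3=1+3=4

Answer: 12 13 5 11 14 0 10 9 1 6 2 8 3 15 7 4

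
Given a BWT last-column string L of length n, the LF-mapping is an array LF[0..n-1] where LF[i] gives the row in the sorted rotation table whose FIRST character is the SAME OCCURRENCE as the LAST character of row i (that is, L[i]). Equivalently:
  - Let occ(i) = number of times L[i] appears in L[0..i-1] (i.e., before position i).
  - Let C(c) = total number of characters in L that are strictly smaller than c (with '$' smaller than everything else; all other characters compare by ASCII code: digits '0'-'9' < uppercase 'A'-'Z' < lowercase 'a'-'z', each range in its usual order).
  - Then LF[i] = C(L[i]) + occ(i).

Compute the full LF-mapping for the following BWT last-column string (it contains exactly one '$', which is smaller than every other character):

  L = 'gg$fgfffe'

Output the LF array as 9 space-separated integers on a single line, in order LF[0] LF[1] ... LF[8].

Answer: 6 7 0 2 8 3 4 5 1

Derivation:
Char counts: '$':1, 'e':1, 'f':4, 'g':3
C (first-col start): C('$')=0, C('e')=1, C('f')=2, C('g')=6
L[0]='g': occ=0, LF[0]=C('g')+0=6+0=6
L[1]='g': occ=1, LF[1]=C('g')+1=6+1=7
L[2]='$': occ=0, LF[2]=C('$')+0=0+0=0
L[3]='f': occ=0, LF[3]=C('f')+0=2+0=2
L[4]='g': occ=2, LF[4]=C('g')+2=6+2=8
L[5]='f': occ=1, LF[5]=C('f')+1=2+1=3
L[6]='f': occ=2, LF[6]=C('f')+2=2+2=4
L[7]='f': occ=3, LF[7]=C('f')+3=2+3=5
L[8]='e': occ=0, LF[8]=C('e')+0=1+0=1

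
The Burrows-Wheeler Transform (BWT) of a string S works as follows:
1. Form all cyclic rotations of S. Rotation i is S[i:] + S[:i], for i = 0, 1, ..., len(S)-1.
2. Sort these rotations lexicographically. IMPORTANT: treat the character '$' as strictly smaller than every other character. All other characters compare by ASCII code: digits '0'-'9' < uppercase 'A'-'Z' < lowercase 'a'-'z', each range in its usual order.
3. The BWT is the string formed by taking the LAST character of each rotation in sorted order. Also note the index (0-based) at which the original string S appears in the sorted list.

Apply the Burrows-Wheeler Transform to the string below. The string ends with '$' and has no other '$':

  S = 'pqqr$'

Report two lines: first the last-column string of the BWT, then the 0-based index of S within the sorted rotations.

All 5 rotations (rotation i = S[i:]+S[:i]):
  rot[0] = pqqr$
  rot[1] = qqr$p
  rot[2] = qr$pq
  rot[3] = r$pqq
  rot[4] = $pqqr
Sorted (with $ < everything):
  sorted[0] = $pqqr  (last char: 'r')
  sorted[1] = pqqr$  (last char: '$')
  sorted[2] = qqr$p  (last char: 'p')
  sorted[3] = qr$pq  (last char: 'q')
  sorted[4] = r$pqq  (last char: 'q')
Last column: r$pqq
Original string S is at sorted index 1

Answer: r$pqq
1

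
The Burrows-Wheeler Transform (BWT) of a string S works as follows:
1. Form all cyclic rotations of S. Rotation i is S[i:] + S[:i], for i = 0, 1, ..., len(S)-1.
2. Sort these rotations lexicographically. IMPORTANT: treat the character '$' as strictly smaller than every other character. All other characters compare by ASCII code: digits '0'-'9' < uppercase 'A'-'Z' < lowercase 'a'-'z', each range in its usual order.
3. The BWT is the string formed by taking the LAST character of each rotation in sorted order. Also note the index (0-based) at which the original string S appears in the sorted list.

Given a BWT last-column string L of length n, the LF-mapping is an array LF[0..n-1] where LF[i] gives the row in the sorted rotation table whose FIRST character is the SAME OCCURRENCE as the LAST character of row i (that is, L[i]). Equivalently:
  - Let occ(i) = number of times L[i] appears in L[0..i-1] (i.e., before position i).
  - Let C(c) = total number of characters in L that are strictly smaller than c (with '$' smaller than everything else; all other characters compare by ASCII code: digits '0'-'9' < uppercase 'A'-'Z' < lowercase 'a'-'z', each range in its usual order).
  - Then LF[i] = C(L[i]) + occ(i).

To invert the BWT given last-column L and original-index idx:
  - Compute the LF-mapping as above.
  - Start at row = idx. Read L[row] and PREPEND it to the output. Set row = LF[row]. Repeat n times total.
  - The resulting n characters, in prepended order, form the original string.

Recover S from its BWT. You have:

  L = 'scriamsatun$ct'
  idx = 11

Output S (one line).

Answer: transmicactus$

Derivation:
LF mapping: 9 3 8 5 1 6 10 2 11 13 7 0 4 12
Walk LF starting at row 11, prepending L[row]:
  step 1: row=11, L[11]='$', prepend. Next row=LF[11]=0
  step 2: row=0, L[0]='s', prepend. Next row=LF[0]=9
  step 3: row=9, L[9]='u', prepend. Next row=LF[9]=13
  step 4: row=13, L[13]='t', prepend. Next row=LF[13]=12
  step 5: row=12, L[12]='c', prepend. Next row=LF[12]=4
  step 6: row=4, L[4]='a', prepend. Next row=LF[4]=1
  step 7: row=1, L[1]='c', prepend. Next row=LF[1]=3
  step 8: row=3, L[3]='i', prepend. Next row=LF[3]=5
  step 9: row=5, L[5]='m', prepend. Next row=LF[5]=6
  step 10: row=6, L[6]='s', prepend. Next row=LF[6]=10
  step 11: row=10, L[10]='n', prepend. Next row=LF[10]=7
  step 12: row=7, L[7]='a', prepend. Next row=LF[7]=2
  step 13: row=2, L[2]='r', prepend. Next row=LF[2]=8
  step 14: row=8, L[8]='t', prepend. Next row=LF[8]=11
Reversed output: transmicactus$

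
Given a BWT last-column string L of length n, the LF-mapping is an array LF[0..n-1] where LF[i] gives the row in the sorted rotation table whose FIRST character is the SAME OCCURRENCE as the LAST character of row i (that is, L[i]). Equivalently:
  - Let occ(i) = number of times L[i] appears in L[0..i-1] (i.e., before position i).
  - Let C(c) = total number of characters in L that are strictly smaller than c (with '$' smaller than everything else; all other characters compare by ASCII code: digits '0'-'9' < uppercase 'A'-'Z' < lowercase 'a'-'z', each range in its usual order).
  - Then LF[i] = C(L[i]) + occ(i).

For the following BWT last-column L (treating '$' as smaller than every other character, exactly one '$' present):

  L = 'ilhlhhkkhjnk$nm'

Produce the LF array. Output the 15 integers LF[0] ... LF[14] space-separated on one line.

Answer: 5 10 1 11 2 3 7 8 4 6 13 9 0 14 12

Derivation:
Char counts: '$':1, 'h':4, 'i':1, 'j':1, 'k':3, 'l':2, 'm':1, 'n':2
C (first-col start): C('$')=0, C('h')=1, C('i')=5, C('j')=6, C('k')=7, C('l')=10, C('m')=12, C('n')=13
L[0]='i': occ=0, LF[0]=C('i')+0=5+0=5
L[1]='l': occ=0, LF[1]=C('l')+0=10+0=10
L[2]='h': occ=0, LF[2]=C('h')+0=1+0=1
L[3]='l': occ=1, LF[3]=C('l')+1=10+1=11
L[4]='h': occ=1, LF[4]=C('h')+1=1+1=2
L[5]='h': occ=2, LF[5]=C('h')+2=1+2=3
L[6]='k': occ=0, LF[6]=C('k')+0=7+0=7
L[7]='k': occ=1, LF[7]=C('k')+1=7+1=8
L[8]='h': occ=3, LF[8]=C('h')+3=1+3=4
L[9]='j': occ=0, LF[9]=C('j')+0=6+0=6
L[10]='n': occ=0, LF[10]=C('n')+0=13+0=13
L[11]='k': occ=2, LF[11]=C('k')+2=7+2=9
L[12]='$': occ=0, LF[12]=C('$')+0=0+0=0
L[13]='n': occ=1, LF[13]=C('n')+1=13+1=14
L[14]='m': occ=0, LF[14]=C('m')+0=12+0=12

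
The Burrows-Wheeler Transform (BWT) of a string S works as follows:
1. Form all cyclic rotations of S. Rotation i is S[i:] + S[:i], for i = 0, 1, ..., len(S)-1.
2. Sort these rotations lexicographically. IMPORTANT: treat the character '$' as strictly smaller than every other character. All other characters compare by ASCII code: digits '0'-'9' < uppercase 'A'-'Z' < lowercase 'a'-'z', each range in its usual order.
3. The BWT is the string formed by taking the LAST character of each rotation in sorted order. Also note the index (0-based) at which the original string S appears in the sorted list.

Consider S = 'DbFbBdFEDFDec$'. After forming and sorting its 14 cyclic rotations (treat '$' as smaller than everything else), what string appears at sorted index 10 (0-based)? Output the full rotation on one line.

Answer: bFbBdFEDFDec$D

Derivation:
All 14 rotations (rotation i = S[i:]+S[:i]):
  rot[0] = DbFbBdFEDFDec$
  rot[1] = bFbBdFEDFDec$D
  rot[2] = FbBdFEDFDec$Db
  rot[3] = bBdFEDFDec$DbF
  rot[4] = BdFEDFDec$DbFb
  rot[5] = dFEDFDec$DbFbB
  rot[6] = FEDFDec$DbFbBd
  rot[7] = EDFDec$DbFbBdF
  rot[8] = DFDec$DbFbBdFE
  rot[9] = FDec$DbFbBdFED
  rot[10] = Dec$DbFbBdFEDF
  rot[11] = ec$DbFbBdFEDFD
  rot[12] = c$DbFbBdFEDFDe
  rot[13] = $DbFbBdFEDFDec
Sorted (with $ < everything):
  sorted[0] = $DbFbBdFEDFDec
  sorted[1] = BdFEDFDec$DbFb
  sorted[2] = DFDec$DbFbBdFE
  sorted[3] = DbFbBdFEDFDec$
  sorted[4] = Dec$DbFbBdFEDF
  sorted[5] = EDFDec$DbFbBdF
  sorted[6] = FDec$DbFbBdFED
  sorted[7] = FEDFDec$DbFbBd
  sorted[8] = FbBdFEDFDec$Db
  sorted[9] = bBdFEDFDec$DbF
  sorted[10] = bFbBdFEDFDec$D
  sorted[11] = c$DbFbBdFEDFDe
  sorted[12] = dFEDFDec$DbFbB
  sorted[13] = ec$DbFbBdFEDFD
sorted[10] = bFbBdFEDFDec$D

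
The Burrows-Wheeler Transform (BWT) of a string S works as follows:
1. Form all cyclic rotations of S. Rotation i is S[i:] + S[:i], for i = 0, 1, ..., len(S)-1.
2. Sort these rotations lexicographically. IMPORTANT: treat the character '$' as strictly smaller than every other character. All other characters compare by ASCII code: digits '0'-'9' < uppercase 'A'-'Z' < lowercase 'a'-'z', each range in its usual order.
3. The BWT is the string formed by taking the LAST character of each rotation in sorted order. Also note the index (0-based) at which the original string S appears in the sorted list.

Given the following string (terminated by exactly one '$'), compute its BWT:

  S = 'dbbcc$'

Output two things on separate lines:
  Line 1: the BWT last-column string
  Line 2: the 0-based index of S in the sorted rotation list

Answer: cdbcb$
5

Derivation:
All 6 rotations (rotation i = S[i:]+S[:i]):
  rot[0] = dbbcc$
  rot[1] = bbcc$d
  rot[2] = bcc$db
  rot[3] = cc$dbb
  rot[4] = c$dbbc
  rot[5] = $dbbcc
Sorted (with $ < everything):
  sorted[0] = $dbbcc  (last char: 'c')
  sorted[1] = bbcc$d  (last char: 'd')
  sorted[2] = bcc$db  (last char: 'b')
  sorted[3] = c$dbbc  (last char: 'c')
  sorted[4] = cc$dbb  (last char: 'b')
  sorted[5] = dbbcc$  (last char: '$')
Last column: cdbcb$
Original string S is at sorted index 5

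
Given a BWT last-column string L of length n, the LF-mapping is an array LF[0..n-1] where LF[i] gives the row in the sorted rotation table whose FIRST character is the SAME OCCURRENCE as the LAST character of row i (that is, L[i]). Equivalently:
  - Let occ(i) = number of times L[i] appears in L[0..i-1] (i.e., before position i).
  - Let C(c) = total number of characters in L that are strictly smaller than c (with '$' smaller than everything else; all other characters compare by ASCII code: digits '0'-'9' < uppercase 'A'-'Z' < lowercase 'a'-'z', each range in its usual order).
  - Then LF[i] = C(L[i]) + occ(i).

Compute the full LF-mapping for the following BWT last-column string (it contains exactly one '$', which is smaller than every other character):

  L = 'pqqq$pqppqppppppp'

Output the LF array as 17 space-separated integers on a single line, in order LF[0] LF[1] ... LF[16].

Answer: 1 12 13 14 0 2 15 3 4 16 5 6 7 8 9 10 11

Derivation:
Char counts: '$':1, 'p':11, 'q':5
C (first-col start): C('$')=0, C('p')=1, C('q')=12
L[0]='p': occ=0, LF[0]=C('p')+0=1+0=1
L[1]='q': occ=0, LF[1]=C('q')+0=12+0=12
L[2]='q': occ=1, LF[2]=C('q')+1=12+1=13
L[3]='q': occ=2, LF[3]=C('q')+2=12+2=14
L[4]='$': occ=0, LF[4]=C('$')+0=0+0=0
L[5]='p': occ=1, LF[5]=C('p')+1=1+1=2
L[6]='q': occ=3, LF[6]=C('q')+3=12+3=15
L[7]='p': occ=2, LF[7]=C('p')+2=1+2=3
L[8]='p': occ=3, LF[8]=C('p')+3=1+3=4
L[9]='q': occ=4, LF[9]=C('q')+4=12+4=16
L[10]='p': occ=4, LF[10]=C('p')+4=1+4=5
L[11]='p': occ=5, LF[11]=C('p')+5=1+5=6
L[12]='p': occ=6, LF[12]=C('p')+6=1+6=7
L[13]='p': occ=7, LF[13]=C('p')+7=1+7=8
L[14]='p': occ=8, LF[14]=C('p')+8=1+8=9
L[15]='p': occ=9, LF[15]=C('p')+9=1+9=10
L[16]='p': occ=10, LF[16]=C('p')+10=1+10=11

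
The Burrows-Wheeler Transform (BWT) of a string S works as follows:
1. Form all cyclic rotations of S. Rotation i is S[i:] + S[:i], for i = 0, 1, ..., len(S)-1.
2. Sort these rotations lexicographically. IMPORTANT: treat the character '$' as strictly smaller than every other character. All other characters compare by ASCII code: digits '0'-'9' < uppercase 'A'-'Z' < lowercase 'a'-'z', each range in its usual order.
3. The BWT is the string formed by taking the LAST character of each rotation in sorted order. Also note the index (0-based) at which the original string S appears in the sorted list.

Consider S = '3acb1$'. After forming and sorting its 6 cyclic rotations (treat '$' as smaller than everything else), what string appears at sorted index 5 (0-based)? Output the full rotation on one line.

All 6 rotations (rotation i = S[i:]+S[:i]):
  rot[0] = 3acb1$
  rot[1] = acb1$3
  rot[2] = cb1$3a
  rot[3] = b1$3ac
  rot[4] = 1$3acb
  rot[5] = $3acb1
Sorted (with $ < everything):
  sorted[0] = $3acb1
  sorted[1] = 1$3acb
  sorted[2] = 3acb1$
  sorted[3] = acb1$3
  sorted[4] = b1$3ac
  sorted[5] = cb1$3a
sorted[5] = cb1$3a

Answer: cb1$3a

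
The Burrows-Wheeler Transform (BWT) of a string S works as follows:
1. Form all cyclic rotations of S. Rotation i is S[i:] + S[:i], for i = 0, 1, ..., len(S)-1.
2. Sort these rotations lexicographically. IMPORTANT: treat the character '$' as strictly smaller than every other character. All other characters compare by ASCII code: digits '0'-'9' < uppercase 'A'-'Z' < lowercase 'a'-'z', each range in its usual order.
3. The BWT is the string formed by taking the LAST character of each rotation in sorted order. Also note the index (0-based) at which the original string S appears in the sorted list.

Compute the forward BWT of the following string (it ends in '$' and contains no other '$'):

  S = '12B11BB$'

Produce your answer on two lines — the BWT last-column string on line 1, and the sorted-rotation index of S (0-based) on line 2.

All 8 rotations (rotation i = S[i:]+S[:i]):
  rot[0] = 12B11BB$
  rot[1] = 2B11BB$1
  rot[2] = B11BB$12
  rot[3] = 11BB$12B
  rot[4] = 1BB$12B1
  rot[5] = BB$12B11
  rot[6] = B$12B11B
  rot[7] = $12B11BB
Sorted (with $ < everything):
  sorted[0] = $12B11BB  (last char: 'B')
  sorted[1] = 11BB$12B  (last char: 'B')
  sorted[2] = 12B11BB$  (last char: '$')
  sorted[3] = 1BB$12B1  (last char: '1')
  sorted[4] = 2B11BB$1  (last char: '1')
  sorted[5] = B$12B11B  (last char: 'B')
  sorted[6] = B11BB$12  (last char: '2')
  sorted[7] = BB$12B11  (last char: '1')
Last column: BB$11B21
Original string S is at sorted index 2

Answer: BB$11B21
2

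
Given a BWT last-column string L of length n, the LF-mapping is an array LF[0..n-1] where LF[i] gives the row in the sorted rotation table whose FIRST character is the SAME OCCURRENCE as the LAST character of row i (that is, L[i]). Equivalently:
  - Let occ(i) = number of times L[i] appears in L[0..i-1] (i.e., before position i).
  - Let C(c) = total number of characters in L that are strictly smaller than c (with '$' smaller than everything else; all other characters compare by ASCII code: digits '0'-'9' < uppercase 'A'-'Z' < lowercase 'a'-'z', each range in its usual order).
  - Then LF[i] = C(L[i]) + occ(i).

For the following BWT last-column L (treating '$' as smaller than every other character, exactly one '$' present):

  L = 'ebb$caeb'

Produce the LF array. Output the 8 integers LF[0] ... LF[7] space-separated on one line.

Char counts: '$':1, 'a':1, 'b':3, 'c':1, 'e':2
C (first-col start): C('$')=0, C('a')=1, C('b')=2, C('c')=5, C('e')=6
L[0]='e': occ=0, LF[0]=C('e')+0=6+0=6
L[1]='b': occ=0, LF[1]=C('b')+0=2+0=2
L[2]='b': occ=1, LF[2]=C('b')+1=2+1=3
L[3]='$': occ=0, LF[3]=C('$')+0=0+0=0
L[4]='c': occ=0, LF[4]=C('c')+0=5+0=5
L[5]='a': occ=0, LF[5]=C('a')+0=1+0=1
L[6]='e': occ=1, LF[6]=C('e')+1=6+1=7
L[7]='b': occ=2, LF[7]=C('b')+2=2+2=4

Answer: 6 2 3 0 5 1 7 4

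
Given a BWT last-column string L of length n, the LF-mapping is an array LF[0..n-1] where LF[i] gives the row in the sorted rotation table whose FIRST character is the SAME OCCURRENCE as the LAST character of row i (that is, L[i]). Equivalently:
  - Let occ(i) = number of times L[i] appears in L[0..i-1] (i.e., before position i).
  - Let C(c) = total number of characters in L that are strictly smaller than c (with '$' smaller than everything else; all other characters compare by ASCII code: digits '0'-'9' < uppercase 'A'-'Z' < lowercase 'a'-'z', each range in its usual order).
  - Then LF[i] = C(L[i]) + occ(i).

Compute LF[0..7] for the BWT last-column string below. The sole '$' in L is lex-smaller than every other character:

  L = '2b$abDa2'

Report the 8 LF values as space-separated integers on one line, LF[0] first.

Char counts: '$':1, '2':2, 'D':1, 'a':2, 'b':2
C (first-col start): C('$')=0, C('2')=1, C('D')=3, C('a')=4, C('b')=6
L[0]='2': occ=0, LF[0]=C('2')+0=1+0=1
L[1]='b': occ=0, LF[1]=C('b')+0=6+0=6
L[2]='$': occ=0, LF[2]=C('$')+0=0+0=0
L[3]='a': occ=0, LF[3]=C('a')+0=4+0=4
L[4]='b': occ=1, LF[4]=C('b')+1=6+1=7
L[5]='D': occ=0, LF[5]=C('D')+0=3+0=3
L[6]='a': occ=1, LF[6]=C('a')+1=4+1=5
L[7]='2': occ=1, LF[7]=C('2')+1=1+1=2

Answer: 1 6 0 4 7 3 5 2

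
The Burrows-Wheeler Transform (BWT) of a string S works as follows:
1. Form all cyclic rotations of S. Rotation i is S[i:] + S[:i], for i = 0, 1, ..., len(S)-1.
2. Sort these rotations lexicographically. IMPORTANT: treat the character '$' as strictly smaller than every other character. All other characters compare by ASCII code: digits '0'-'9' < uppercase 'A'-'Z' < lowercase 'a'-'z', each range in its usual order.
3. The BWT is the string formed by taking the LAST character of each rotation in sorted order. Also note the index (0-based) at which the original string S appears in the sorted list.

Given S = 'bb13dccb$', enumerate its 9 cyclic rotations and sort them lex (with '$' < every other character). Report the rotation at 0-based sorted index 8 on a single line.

All 9 rotations (rotation i = S[i:]+S[:i]):
  rot[0] = bb13dccb$
  rot[1] = b13dccb$b
  rot[2] = 13dccb$bb
  rot[3] = 3dccb$bb1
  rot[4] = dccb$bb13
  rot[5] = ccb$bb13d
  rot[6] = cb$bb13dc
  rot[7] = b$bb13dcc
  rot[8] = $bb13dccb
Sorted (with $ < everything):
  sorted[0] = $bb13dccb
  sorted[1] = 13dccb$bb
  sorted[2] = 3dccb$bb1
  sorted[3] = b$bb13dcc
  sorted[4] = b13dccb$b
  sorted[5] = bb13dccb$
  sorted[6] = cb$bb13dc
  sorted[7] = ccb$bb13d
  sorted[8] = dccb$bb13
sorted[8] = dccb$bb13

Answer: dccb$bb13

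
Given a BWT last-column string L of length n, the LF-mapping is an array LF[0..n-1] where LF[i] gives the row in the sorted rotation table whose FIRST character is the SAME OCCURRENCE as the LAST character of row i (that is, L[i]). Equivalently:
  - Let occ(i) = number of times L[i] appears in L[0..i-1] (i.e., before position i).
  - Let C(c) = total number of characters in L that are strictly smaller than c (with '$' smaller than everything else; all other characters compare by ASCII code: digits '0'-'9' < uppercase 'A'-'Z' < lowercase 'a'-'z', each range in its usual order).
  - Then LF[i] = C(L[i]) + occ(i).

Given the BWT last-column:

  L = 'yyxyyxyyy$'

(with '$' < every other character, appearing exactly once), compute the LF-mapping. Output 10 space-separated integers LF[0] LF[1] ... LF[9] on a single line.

Char counts: '$':1, 'x':2, 'y':7
C (first-col start): C('$')=0, C('x')=1, C('y')=3
L[0]='y': occ=0, LF[0]=C('y')+0=3+0=3
L[1]='y': occ=1, LF[1]=C('y')+1=3+1=4
L[2]='x': occ=0, LF[2]=C('x')+0=1+0=1
L[3]='y': occ=2, LF[3]=C('y')+2=3+2=5
L[4]='y': occ=3, LF[4]=C('y')+3=3+3=6
L[5]='x': occ=1, LF[5]=C('x')+1=1+1=2
L[6]='y': occ=4, LF[6]=C('y')+4=3+4=7
L[7]='y': occ=5, LF[7]=C('y')+5=3+5=8
L[8]='y': occ=6, LF[8]=C('y')+6=3+6=9
L[9]='$': occ=0, LF[9]=C('$')+0=0+0=0

Answer: 3 4 1 5 6 2 7 8 9 0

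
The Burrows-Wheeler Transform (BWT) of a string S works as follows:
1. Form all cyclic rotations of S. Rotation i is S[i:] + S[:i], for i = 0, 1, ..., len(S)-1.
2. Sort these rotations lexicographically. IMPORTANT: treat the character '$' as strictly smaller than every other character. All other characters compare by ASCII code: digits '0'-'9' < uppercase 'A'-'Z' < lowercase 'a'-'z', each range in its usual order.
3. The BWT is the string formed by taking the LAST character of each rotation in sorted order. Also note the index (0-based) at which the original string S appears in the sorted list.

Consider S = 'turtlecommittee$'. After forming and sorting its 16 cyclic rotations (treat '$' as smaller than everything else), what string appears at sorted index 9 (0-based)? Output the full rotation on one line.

Answer: ommittee$turtlec

Derivation:
All 16 rotations (rotation i = S[i:]+S[:i]):
  rot[0] = turtlecommittee$
  rot[1] = urtlecommittee$t
  rot[2] = rtlecommittee$tu
  rot[3] = tlecommittee$tur
  rot[4] = lecommittee$turt
  rot[5] = ecommittee$turtl
  rot[6] = committee$turtle
  rot[7] = ommittee$turtlec
  rot[8] = mmittee$turtleco
  rot[9] = mittee$turtlecom
  rot[10] = ittee$turtlecomm
  rot[11] = ttee$turtlecommi
  rot[12] = tee$turtlecommit
  rot[13] = ee$turtlecommitt
  rot[14] = e$turtlecommitte
  rot[15] = $turtlecommittee
Sorted (with $ < everything):
  sorted[0] = $turtlecommittee
  sorted[1] = committee$turtle
  sorted[2] = e$turtlecommitte
  sorted[3] = ecommittee$turtl
  sorted[4] = ee$turtlecommitt
  sorted[5] = ittee$turtlecomm
  sorted[6] = lecommittee$turt
  sorted[7] = mittee$turtlecom
  sorted[8] = mmittee$turtleco
  sorted[9] = ommittee$turtlec
  sorted[10] = rtlecommittee$tu
  sorted[11] = tee$turtlecommit
  sorted[12] = tlecommittee$tur
  sorted[13] = ttee$turtlecommi
  sorted[14] = turtlecommittee$
  sorted[15] = urtlecommittee$t
sorted[9] = ommittee$turtlec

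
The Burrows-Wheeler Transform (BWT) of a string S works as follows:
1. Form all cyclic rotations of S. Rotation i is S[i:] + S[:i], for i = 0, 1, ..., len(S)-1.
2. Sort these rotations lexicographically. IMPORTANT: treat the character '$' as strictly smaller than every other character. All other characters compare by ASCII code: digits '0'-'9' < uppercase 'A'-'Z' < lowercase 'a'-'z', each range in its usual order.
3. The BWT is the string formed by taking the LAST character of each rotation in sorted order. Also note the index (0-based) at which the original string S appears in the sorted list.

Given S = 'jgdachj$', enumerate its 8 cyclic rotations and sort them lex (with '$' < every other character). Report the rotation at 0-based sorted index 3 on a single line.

Answer: dachj$jg

Derivation:
All 8 rotations (rotation i = S[i:]+S[:i]):
  rot[0] = jgdachj$
  rot[1] = gdachj$j
  rot[2] = dachj$jg
  rot[3] = achj$jgd
  rot[4] = chj$jgda
  rot[5] = hj$jgdac
  rot[6] = j$jgdach
  rot[7] = $jgdachj
Sorted (with $ < everything):
  sorted[0] = $jgdachj
  sorted[1] = achj$jgd
  sorted[2] = chj$jgda
  sorted[3] = dachj$jg
  sorted[4] = gdachj$j
  sorted[5] = hj$jgdac
  sorted[6] = j$jgdach
  sorted[7] = jgdachj$
sorted[3] = dachj$jg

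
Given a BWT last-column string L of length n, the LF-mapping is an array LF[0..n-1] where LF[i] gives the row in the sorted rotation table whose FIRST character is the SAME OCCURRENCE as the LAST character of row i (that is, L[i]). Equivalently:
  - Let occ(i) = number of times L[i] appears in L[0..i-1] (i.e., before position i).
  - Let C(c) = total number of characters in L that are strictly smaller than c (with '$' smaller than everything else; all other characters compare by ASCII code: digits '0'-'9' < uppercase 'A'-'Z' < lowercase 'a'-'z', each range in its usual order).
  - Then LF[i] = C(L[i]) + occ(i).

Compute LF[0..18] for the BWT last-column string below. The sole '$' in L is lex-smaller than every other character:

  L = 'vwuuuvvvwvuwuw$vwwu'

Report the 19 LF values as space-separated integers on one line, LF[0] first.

Answer: 7 13 1 2 3 8 9 10 14 11 4 15 5 16 0 12 17 18 6

Derivation:
Char counts: '$':1, 'u':6, 'v':6, 'w':6
C (first-col start): C('$')=0, C('u')=1, C('v')=7, C('w')=13
L[0]='v': occ=0, LF[0]=C('v')+0=7+0=7
L[1]='w': occ=0, LF[1]=C('w')+0=13+0=13
L[2]='u': occ=0, LF[2]=C('u')+0=1+0=1
L[3]='u': occ=1, LF[3]=C('u')+1=1+1=2
L[4]='u': occ=2, LF[4]=C('u')+2=1+2=3
L[5]='v': occ=1, LF[5]=C('v')+1=7+1=8
L[6]='v': occ=2, LF[6]=C('v')+2=7+2=9
L[7]='v': occ=3, LF[7]=C('v')+3=7+3=10
L[8]='w': occ=1, LF[8]=C('w')+1=13+1=14
L[9]='v': occ=4, LF[9]=C('v')+4=7+4=11
L[10]='u': occ=3, LF[10]=C('u')+3=1+3=4
L[11]='w': occ=2, LF[11]=C('w')+2=13+2=15
L[12]='u': occ=4, LF[12]=C('u')+4=1+4=5
L[13]='w': occ=3, LF[13]=C('w')+3=13+3=16
L[14]='$': occ=0, LF[14]=C('$')+0=0+0=0
L[15]='v': occ=5, LF[15]=C('v')+5=7+5=12
L[16]='w': occ=4, LF[16]=C('w')+4=13+4=17
L[17]='w': occ=5, LF[17]=C('w')+5=13+5=18
L[18]='u': occ=5, LF[18]=C('u')+5=1+5=6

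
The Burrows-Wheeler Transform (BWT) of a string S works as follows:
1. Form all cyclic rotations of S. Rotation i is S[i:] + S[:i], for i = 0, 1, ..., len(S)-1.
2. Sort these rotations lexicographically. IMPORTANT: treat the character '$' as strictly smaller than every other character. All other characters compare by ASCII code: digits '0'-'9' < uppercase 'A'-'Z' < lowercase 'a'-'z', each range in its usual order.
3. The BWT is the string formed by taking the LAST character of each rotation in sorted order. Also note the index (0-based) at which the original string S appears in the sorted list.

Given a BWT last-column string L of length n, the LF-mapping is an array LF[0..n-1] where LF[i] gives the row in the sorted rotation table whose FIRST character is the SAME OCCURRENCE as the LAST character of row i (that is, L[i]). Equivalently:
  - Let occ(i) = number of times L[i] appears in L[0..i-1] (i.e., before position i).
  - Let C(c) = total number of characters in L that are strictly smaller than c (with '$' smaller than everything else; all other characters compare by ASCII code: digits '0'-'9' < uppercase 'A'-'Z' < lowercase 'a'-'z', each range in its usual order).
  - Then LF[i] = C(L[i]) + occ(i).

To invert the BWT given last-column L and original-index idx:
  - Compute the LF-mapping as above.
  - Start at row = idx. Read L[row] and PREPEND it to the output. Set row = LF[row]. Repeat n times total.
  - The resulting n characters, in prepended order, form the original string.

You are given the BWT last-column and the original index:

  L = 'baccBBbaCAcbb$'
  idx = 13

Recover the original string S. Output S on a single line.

LF mapping: 7 5 11 12 2 3 8 6 4 1 13 9 10 0
Walk LF starting at row 13, prepending L[row]:
  step 1: row=13, L[13]='$', prepend. Next row=LF[13]=0
  step 2: row=0, L[0]='b', prepend. Next row=LF[0]=7
  step 3: row=7, L[7]='a', prepend. Next row=LF[7]=6
  step 4: row=6, L[6]='b', prepend. Next row=LF[6]=8
  step 5: row=8, L[8]='C', prepend. Next row=LF[8]=4
  step 6: row=4, L[4]='B', prepend. Next row=LF[4]=2
  step 7: row=2, L[2]='c', prepend. Next row=LF[2]=11
  step 8: row=11, L[11]='b', prepend. Next row=LF[11]=9
  step 9: row=9, L[9]='A', prepend. Next row=LF[9]=1
  step 10: row=1, L[1]='a', prepend. Next row=LF[1]=5
  step 11: row=5, L[5]='B', prepend. Next row=LF[5]=3
  step 12: row=3, L[3]='c', prepend. Next row=LF[3]=12
  step 13: row=12, L[12]='b', prepend. Next row=LF[12]=10
  step 14: row=10, L[10]='c', prepend. Next row=LF[10]=13
Reversed output: cbcBaAbcBCbab$

Answer: cbcBaAbcBCbab$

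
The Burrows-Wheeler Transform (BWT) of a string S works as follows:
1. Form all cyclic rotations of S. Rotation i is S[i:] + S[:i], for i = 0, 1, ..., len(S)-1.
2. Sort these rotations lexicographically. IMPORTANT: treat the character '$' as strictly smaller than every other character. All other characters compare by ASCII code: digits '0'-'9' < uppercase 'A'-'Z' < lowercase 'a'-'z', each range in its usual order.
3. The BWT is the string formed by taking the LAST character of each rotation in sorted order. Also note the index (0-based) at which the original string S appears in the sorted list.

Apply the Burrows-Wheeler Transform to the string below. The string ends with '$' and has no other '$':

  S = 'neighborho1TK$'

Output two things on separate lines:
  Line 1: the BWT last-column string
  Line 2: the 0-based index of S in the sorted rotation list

Answer: KoT1hnigre$hbo
10

Derivation:
All 14 rotations (rotation i = S[i:]+S[:i]):
  rot[0] = neighborho1TK$
  rot[1] = eighborho1TK$n
  rot[2] = ighborho1TK$ne
  rot[3] = ghborho1TK$nei
  rot[4] = hborho1TK$neig
  rot[5] = borho1TK$neigh
  rot[6] = orho1TK$neighb
  rot[7] = rho1TK$neighbo
  rot[8] = ho1TK$neighbor
  rot[9] = o1TK$neighborh
  rot[10] = 1TK$neighborho
  rot[11] = TK$neighborho1
  rot[12] = K$neighborho1T
  rot[13] = $neighborho1TK
Sorted (with $ < everything):
  sorted[0] = $neighborho1TK  (last char: 'K')
  sorted[1] = 1TK$neighborho  (last char: 'o')
  sorted[2] = K$neighborho1T  (last char: 'T')
  sorted[3] = TK$neighborho1  (last char: '1')
  sorted[4] = borho1TK$neigh  (last char: 'h')
  sorted[5] = eighborho1TK$n  (last char: 'n')
  sorted[6] = ghborho1TK$nei  (last char: 'i')
  sorted[7] = hborho1TK$neig  (last char: 'g')
  sorted[8] = ho1TK$neighbor  (last char: 'r')
  sorted[9] = ighborho1TK$ne  (last char: 'e')
  sorted[10] = neighborho1TK$  (last char: '$')
  sorted[11] = o1TK$neighborh  (last char: 'h')
  sorted[12] = orho1TK$neighb  (last char: 'b')
  sorted[13] = rho1TK$neighbo  (last char: 'o')
Last column: KoT1hnigre$hbo
Original string S is at sorted index 10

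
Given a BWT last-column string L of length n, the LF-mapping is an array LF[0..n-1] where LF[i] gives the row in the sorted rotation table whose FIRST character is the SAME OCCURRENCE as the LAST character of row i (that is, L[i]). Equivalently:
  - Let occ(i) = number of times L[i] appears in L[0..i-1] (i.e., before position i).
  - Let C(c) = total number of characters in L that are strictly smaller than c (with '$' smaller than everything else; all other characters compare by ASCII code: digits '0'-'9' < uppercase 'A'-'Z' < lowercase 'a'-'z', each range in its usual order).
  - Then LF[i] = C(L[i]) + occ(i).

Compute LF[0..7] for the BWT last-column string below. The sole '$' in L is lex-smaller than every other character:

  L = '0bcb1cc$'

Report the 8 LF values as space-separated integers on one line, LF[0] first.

Char counts: '$':1, '0':1, '1':1, 'b':2, 'c':3
C (first-col start): C('$')=0, C('0')=1, C('1')=2, C('b')=3, C('c')=5
L[0]='0': occ=0, LF[0]=C('0')+0=1+0=1
L[1]='b': occ=0, LF[1]=C('b')+0=3+0=3
L[2]='c': occ=0, LF[2]=C('c')+0=5+0=5
L[3]='b': occ=1, LF[3]=C('b')+1=3+1=4
L[4]='1': occ=0, LF[4]=C('1')+0=2+0=2
L[5]='c': occ=1, LF[5]=C('c')+1=5+1=6
L[6]='c': occ=2, LF[6]=C('c')+2=5+2=7
L[7]='$': occ=0, LF[7]=C('$')+0=0+0=0

Answer: 1 3 5 4 2 6 7 0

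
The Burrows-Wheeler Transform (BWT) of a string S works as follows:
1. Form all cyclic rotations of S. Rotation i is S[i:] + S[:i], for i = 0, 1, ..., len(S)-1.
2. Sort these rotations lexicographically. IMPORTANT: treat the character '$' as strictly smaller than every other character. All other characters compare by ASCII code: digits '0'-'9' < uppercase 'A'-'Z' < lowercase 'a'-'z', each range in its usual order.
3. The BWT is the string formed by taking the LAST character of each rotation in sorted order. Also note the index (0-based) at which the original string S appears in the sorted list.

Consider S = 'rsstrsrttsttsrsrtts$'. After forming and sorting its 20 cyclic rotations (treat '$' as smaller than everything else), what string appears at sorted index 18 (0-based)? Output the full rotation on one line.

All 20 rotations (rotation i = S[i:]+S[:i]):
  rot[0] = rsstrsrttsttsrsrtts$
  rot[1] = sstrsrttsttsrsrtts$r
  rot[2] = strsrttsttsrsrtts$rs
  rot[3] = trsrttsttsrsrtts$rss
  rot[4] = rsrttsttsrsrtts$rsst
  rot[5] = srttsttsrsrtts$rsstr
  rot[6] = rttsttsrsrtts$rsstrs
  rot[7] = ttsttsrsrtts$rsstrsr
  rot[8] = tsttsrsrtts$rsstrsrt
  rot[9] = sttsrsrtts$rsstrsrtt
  rot[10] = ttsrsrtts$rsstrsrtts
  rot[11] = tsrsrtts$rsstrsrttst
  rot[12] = srsrtts$rsstrsrttstt
  rot[13] = rsrtts$rsstrsrttstts
  rot[14] = srtts$rsstrsrttsttsr
  rot[15] = rtts$rsstrsrttsttsrs
  rot[16] = tts$rsstrsrttsttsrsr
  rot[17] = ts$rsstrsrttsttsrsrt
  rot[18] = s$rsstrsrttsttsrsrtt
  rot[19] = $rsstrsrttsttsrsrtts
Sorted (with $ < everything):
  sorted[0] = $rsstrsrttsttsrsrtts
  sorted[1] = rsrtts$rsstrsrttstts
  sorted[2] = rsrttsttsrsrtts$rsst
  sorted[3] = rsstrsrttsttsrsrtts$
  sorted[4] = rtts$rsstrsrttsttsrs
  sorted[5] = rttsttsrsrtts$rsstrs
  sorted[6] = s$rsstrsrttsttsrsrtt
  sorted[7] = srsrtts$rsstrsrttstt
  sorted[8] = srtts$rsstrsrttsttsr
  sorted[9] = srttsttsrsrtts$rsstr
  sorted[10] = sstrsrttsttsrsrtts$r
  sorted[11] = strsrttsttsrsrtts$rs
  sorted[12] = sttsrsrtts$rsstrsrtt
  sorted[13] = trsrttsttsrsrtts$rss
  sorted[14] = ts$rsstrsrttsttsrsrt
  sorted[15] = tsrsrtts$rsstrsrttst
  sorted[16] = tsttsrsrtts$rsstrsrt
  sorted[17] = tts$rsstrsrttsttsrsr
  sorted[18] = ttsrsrtts$rsstrsrtts
  sorted[19] = ttsttsrsrtts$rsstrsr
sorted[18] = ttsrsrtts$rsstrsrtts

Answer: ttsrsrtts$rsstrsrtts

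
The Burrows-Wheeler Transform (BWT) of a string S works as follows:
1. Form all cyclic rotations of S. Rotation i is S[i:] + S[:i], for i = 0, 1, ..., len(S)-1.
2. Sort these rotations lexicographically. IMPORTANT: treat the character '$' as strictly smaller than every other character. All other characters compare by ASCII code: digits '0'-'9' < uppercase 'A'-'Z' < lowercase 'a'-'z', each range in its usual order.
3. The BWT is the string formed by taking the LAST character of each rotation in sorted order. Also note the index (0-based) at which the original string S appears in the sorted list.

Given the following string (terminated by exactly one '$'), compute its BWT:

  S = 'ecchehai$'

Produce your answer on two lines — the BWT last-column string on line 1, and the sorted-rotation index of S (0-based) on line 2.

All 9 rotations (rotation i = S[i:]+S[:i]):
  rot[0] = ecchehai$
  rot[1] = cchehai$e
  rot[2] = chehai$ec
  rot[3] = hehai$ecc
  rot[4] = ehai$ecch
  rot[5] = hai$ecche
  rot[6] = ai$eccheh
  rot[7] = i$eccheha
  rot[8] = $ecchehai
Sorted (with $ < everything):
  sorted[0] = $ecchehai  (last char: 'i')
  sorted[1] = ai$eccheh  (last char: 'h')
  sorted[2] = cchehai$e  (last char: 'e')
  sorted[3] = chehai$ec  (last char: 'c')
  sorted[4] = ecchehai$  (last char: '$')
  sorted[5] = ehai$ecch  (last char: 'h')
  sorted[6] = hai$ecche  (last char: 'e')
  sorted[7] = hehai$ecc  (last char: 'c')
  sorted[8] = i$eccheha  (last char: 'a')
Last column: ihec$heca
Original string S is at sorted index 4

Answer: ihec$heca
4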